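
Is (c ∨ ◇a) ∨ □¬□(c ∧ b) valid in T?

No, not valid

Tableau for the negation ¬((c ∨ ◇a) ∨ □¬□(c ∧ b)):
1. ¬((c ∨ ◇a) ∨ □¬□(c ∧ b)), u
2. ¬(c ∨ ◇a), u
3. ¬□¬□(c ∧ b), u
4. ¬c, u
5. ¬◇a, u
6. ¬a, u
7. □(c ∧ b), v
8. ¬a, v
9. c ∧ b, v
10. c, v
11. b, v
Accessibility: uRu, uRv, vRv
The negation has an open branch (countermodel exists).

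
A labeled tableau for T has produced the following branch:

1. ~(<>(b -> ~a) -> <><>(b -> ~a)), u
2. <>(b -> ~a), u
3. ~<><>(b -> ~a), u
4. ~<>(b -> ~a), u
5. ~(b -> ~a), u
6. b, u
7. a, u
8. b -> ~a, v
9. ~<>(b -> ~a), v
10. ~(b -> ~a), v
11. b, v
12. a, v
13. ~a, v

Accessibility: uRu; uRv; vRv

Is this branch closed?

Both a and ~a appear at v.

Yes, closed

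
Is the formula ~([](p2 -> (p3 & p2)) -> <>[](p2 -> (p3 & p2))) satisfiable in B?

1. ~([](p2 -> (p3 & p2)) -> <>[](p2 -> (p3 & p2))), w0
2. [](p2 -> (p3 & p2)), w0   [~->-rule on 1]
3. ~<>[](p2 -> (p3 & p2)), w0   [~->-rule on 1]
4. p2 -> (p3 & p2), w0   [[]-rule on 2 via w0Rw0]
5. ~[](p2 -> (p3 & p2)), w0   [~<>-rule on 3 via w0Rw0]
6. p3 & p2, w0   [->-rule on 4 (branches; this branch)]
7. p3, w0   [&-rule on 6]
8. p2, w0   [&-rule on 6]
9. ~(p2 -> (p3 & p2)), w1   [~[]-rule on 5: fresh world w1, w0Rw1]
10. p2, w1   [~->-rule on 9]
11. ~(p3 & p2), w1   [~->-rule on 9]
12. p2 -> (p3 & p2), w1   [[]-rule on 2 via w0Rw1]
13. ~[](p2 -> (p3 & p2)), w1   [~<>-rule on 3 via w0Rw1]
14. ~p3, w1   [~&-rule on 11 (branches; this branch)]
15. p3 & p2, w1   [->-rule on 12 (branches; this branch)]
16. p3, w1   [&-rule on 15]
Accessibility: w0Rw0, w0Rw1, w1Rw0, w1Rw1
Branch closes: p3 and ~p3 both at w1.
Every branch closes; the branch above is one of them.

No, unsatisfiable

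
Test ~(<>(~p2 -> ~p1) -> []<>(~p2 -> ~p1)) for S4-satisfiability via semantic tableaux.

1. ~(<>(~p2 -> ~p1) -> []<>(~p2 -> ~p1)), 0
2. <>(~p2 -> ~p1), 0   [~->-rule on 1]
3. ~[]<>(~p2 -> ~p1), 0   [~->-rule on 1]
4. ~p2 -> ~p1, 1   [<>-rule on 2: fresh world 1, 0R1]
5. ~p1, 1   [->-rule on 4 (branches; this branch)]
6. ~<>(~p2 -> ~p1), 2   [~[]-rule on 3: fresh world 2, 0R2]
7. ~(~p2 -> ~p1), 2   [~<>-rule on 6 via 2R2]
8. ~p2, 2   [~->-rule on 7]
9. p1, 2   [~->-rule on 7]
Accessibility: 0R0, 0R1, 0R2, 1R1, 2R2

Satisfiable (open branch found)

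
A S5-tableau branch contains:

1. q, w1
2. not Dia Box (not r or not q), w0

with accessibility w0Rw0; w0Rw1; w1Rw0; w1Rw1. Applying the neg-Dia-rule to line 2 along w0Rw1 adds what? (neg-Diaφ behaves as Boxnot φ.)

not Box (not r or not q), w1

neg-Diaφ behaves as Boxnot φ: propagate the negated body to each accessible world.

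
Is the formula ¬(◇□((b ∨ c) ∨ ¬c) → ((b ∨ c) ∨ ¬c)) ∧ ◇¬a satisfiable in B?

1. ¬(◇□((b ∨ c) ∨ ¬c) → ((b ∨ c) ∨ ¬c)) ∧ ◇¬a, u
2. ¬(◇□((b ∨ c) ∨ ¬c) → ((b ∨ c) ∨ ¬c)), u
3. ◇¬a, u
4. ◇□((b ∨ c) ∨ ¬c), u
5. ¬((b ∨ c) ∨ ¬c), u
6. ¬(b ∨ c), u
7. c, u
8. ¬b, u
9. ¬c, u
Accessibility: uRu
Branch closes: c and ¬c both at u.
(One branch shown.) All branches close.

No, unsatisfiable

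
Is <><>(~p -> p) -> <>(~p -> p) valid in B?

Tableau for the negation ~(<><>(~p -> p) -> <>(~p -> p)):
1. ~(<><>(~p -> p) -> <>(~p -> p)), 0
2. <><>(~p -> p), 0   [~->-rule on 1]
3. ~<>(~p -> p), 0   [~->-rule on 1]
4. ~(~p -> p), 0   [~<>-rule on 3 via 0R0]
5. ~p, 0   [~->-rule on 4]
6. <>(~p -> p), 1   [<>-rule on 2: fresh world 1, 0R1]
7. ~(~p -> p), 1   [~<>-rule on 3 via 0R1]
8. ~p, 1   [~->-rule on 7]
9. ~p -> p, 2   [<>-rule on 6: fresh world 2, 1R2]
10. p, 2   [->-rule on 9 (branches; this branch)]
Accessibility: 0R0, 0R1, 1R0, 1R1, 1R2, 2R1, 2R2
The negation has an open branch (countermodel exists).

No, not valid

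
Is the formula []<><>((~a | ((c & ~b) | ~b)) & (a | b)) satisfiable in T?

Satisfiable

1. []<><>((~a | ((c & ~b) | ~b)) & (a | b)), w0
2. <><>((~a | ((c & ~b) | ~b)) & (a | b)), w0
3. <>((~a | ((c & ~b) | ~b)) & (a | b)), w1
4. <><>((~a | ((c & ~b) | ~b)) & (a | b)), w1
5. (~a | ((c & ~b) | ~b)) & (a | b), w2
6. ~a | ((c & ~b) | ~b), w2
7. a | b, w2
8. (c & ~b) | ~b, w2
9. a, w2
10. ~b, w2
11. <>((~a | ((c & ~b) | ~b)) & (a | b)), w3
12. (~a | ((c & ~b) | ~b)) & (a | b), w4
13. ~a | ((c & ~b) | ~b), w4
14. a | b, w4
15. (c & ~b) | ~b, w4
16. a, w4
17. ~b, w4
Accessibility: w0Rw0, w0Rw1, w1Rw1, w1Rw2, w1Rw3, w2Rw2, w3Rw3, w3Rw4, w4Rw4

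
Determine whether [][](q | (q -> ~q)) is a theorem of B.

Yes, valid

Tableau for the negation ~[][](q | (q -> ~q)):
1. ~[][](q | (q -> ~q)), w0
2. ~[](q | (q -> ~q)), w1
3. ~(q | (q -> ~q)), w2
4. ~q, w2
5. ~(q -> ~q), w2
6. q, w2
Accessibility: w0Rw0, w0Rw1, w1Rw0, w1Rw1, w1Rw2, w2Rw1, w2Rw2
Branch closes: q and ~q both at w2.
All branches of the negation close; one closing branch shown above.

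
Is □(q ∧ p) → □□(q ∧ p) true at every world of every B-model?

Tableau for the negation ¬(□(q ∧ p) → □□(q ∧ p)):
1. ¬(□(q ∧ p) → □□(q ∧ p)), 0
2. □(q ∧ p), 0
3. ¬□□(q ∧ p), 0
4. q ∧ p, 0
5. q, 0
6. p, 0
7. ¬□(q ∧ p), 1
8. q ∧ p, 1
9. q, 1
10. p, 1
11. ¬(q ∧ p), 2
12. ¬p, 2
Accessibility: 0R0, 0R1, 1R0, 1R1, 1R2, 2R1, 2R2
The negation has an open branch (countermodel exists).

Invalid (countermodel exists)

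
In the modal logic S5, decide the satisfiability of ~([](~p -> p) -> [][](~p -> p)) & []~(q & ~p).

No, unsatisfiable

1. ~([](~p -> p) -> [][](~p -> p)) & []~(q & ~p), 0
2. ~([](~p -> p) -> [][](~p -> p)), 0
3. []~(q & ~p), 0
4. [](~p -> p), 0
5. ~[][](~p -> p), 0
6. ~(q & ~p), 0
7. ~p -> p, 0
8. p, 0
9. ~[](~p -> p), 1
10. ~(q & ~p), 1
11. ~p -> p, 1
12. p, 1
13. ~(~p -> p), 2
14. ~p, 2
15. ~(q & ~p), 2
16. ~p -> p, 2
17. ~q, 2
18. p, 2
Accessibility: 0R0, 0R1, 0R2, 1R0, 1R1, 1R2, 2R0, 2R1, 2R2
Branch closes: p and ~p both at 2.
(One branch shown.) All branches close.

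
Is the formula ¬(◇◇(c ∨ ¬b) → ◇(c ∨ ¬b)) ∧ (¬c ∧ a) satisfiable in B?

Satisfiable (open branch found)

1. ¬(◇◇(c ∨ ¬b) → ◇(c ∨ ¬b)) ∧ (¬c ∧ a), w0
2. ¬(◇◇(c ∨ ¬b) → ◇(c ∨ ¬b)), w0
3. ¬c ∧ a, w0
4. ◇◇(c ∨ ¬b), w0
5. ¬◇(c ∨ ¬b), w0
6. ¬c, w0
7. a, w0
8. ¬(c ∨ ¬b), w0
9. b, w0
10. ◇(c ∨ ¬b), w1
11. ¬(c ∨ ¬b), w1
12. ¬c, w1
13. b, w1
14. c ∨ ¬b, w2
15. ¬b, w2
Accessibility: w0Rw0, w0Rw1, w1Rw0, w1Rw1, w1Rw2, w2Rw1, w2Rw2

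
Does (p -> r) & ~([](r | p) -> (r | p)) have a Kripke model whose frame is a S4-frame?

Unsatisfiable (every branch closes)

1. (p -> r) & ~([](r | p) -> (r | p)), u
2. p -> r, u
3. ~([](r | p) -> (r | p)), u
4. [](r | p), u
5. ~(r | p), u
6. ~r, u
7. ~p, u
8. r | p, u
9. p, u
Accessibility: uRu
Branch closes: p and ~p both at u.
All branches of the tableau close; one closing branch shown above.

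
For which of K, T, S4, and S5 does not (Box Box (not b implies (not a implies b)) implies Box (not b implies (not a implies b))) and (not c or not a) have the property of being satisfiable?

T-tableau for the formula:
1. not (Box Box (not b implies (not a implies b)) implies Box (not b implies (not a implies b))) and (not c or not a), 0
2. not (Box Box (not b implies (not a implies b)) implies Box (not b implies (not a implies b))), 0   [and-rule on 1]
3. not c or not a, 0   [and-rule on 1]
4. Box Box (not b implies (not a implies b)), 0   [neg-implies-rule on 2]
5. not Box (not b implies (not a implies b)), 0   [neg-implies-rule on 2]
6. Box (not b implies (not a implies b)), 0   [Box-rule on 4 via 0R0]
7. not b implies (not a implies b), 0   [Box-rule on 6 via 0R0]
8. not a, 0   [or-rule on 3 (branches; this branch)]
9. not a implies b, 0   [implies-rule on 7 (branches; this branch)]
10. b, 0   [implies-rule on 9 (branches; this branch)]
11. not (not b implies (not a implies b)), 1   [neg-Box-rule on 5: fresh world 1, 0R1]
12. not b, 1   [neg-implies-rule on 11]
13. not (not a implies b), 1   [neg-implies-rule on 11]
14. not a, 1   [neg-implies-rule on 13]
15. Box (not b implies (not a implies b)), 1   [Box-rule on 4 via 0R1]
16. not b implies (not a implies b), 1   [Box-rule on 6 via 0R1]
17. not a implies b, 1   [implies-rule on 16 (branches; this branch)]
18. b, 1   [implies-rule on 17 (branches; this branch)]
Accessibility: 0R0, 0R1, 1R1
Branch closes: b and not b both at 1.
Every branch closes (one shown): unsatisfiable in T, hence also in S4, S5 (every S4/S5-frame is a T-frame).
K-tableau for the formula:
1. not (Box Box (not b implies (not a implies b)) implies Box (not b implies (not a implies b))) and (not c or not a), 0
2. not (Box Box (not b implies (not a implies b)) implies Box (not b implies (not a implies b))), 0   [and-rule on 1]
3. not c or not a, 0   [and-rule on 1]
4. Box Box (not b implies (not a implies b)), 0   [neg-implies-rule on 2]
5. not Box (not b implies (not a implies b)), 0   [neg-implies-rule on 2]
6. not a, 0   [or-rule on 3 (branches; this branch)]
7. not (not b implies (not a implies b)), 1   [neg-Box-rule on 5: fresh world 1, 0R1]
8. not b, 1   [neg-implies-rule on 7]
9. not (not a implies b), 1   [neg-implies-rule on 7]
10. not a, 1   [neg-implies-rule on 9]
11. Box (not b implies (not a implies b)), 1   [Box-rule on 4 via 0R1]
Accessibility: 0R1
Complete open branch: satisfiable in K.

K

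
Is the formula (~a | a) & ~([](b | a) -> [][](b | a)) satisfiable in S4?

No, unsatisfiable

1. (~a | a) & ~([](b | a) -> [][](b | a)), u
2. ~a | a, u
3. ~([](b | a) -> [][](b | a)), u
4. [](b | a), u
5. ~[][](b | a), u
6. b | a, u
7. a, u
8. ~[](b | a), v
9. b | a, v
10. a, v
11. ~(b | a), w
12. ~b, w
13. ~a, w
14. b | a, w
15. a, w
Accessibility: uRu, uRv, uRw, vRv, vRw, wRw
Branch closes: a and ~a both at w.
Every branch closes; the branch above is one of them.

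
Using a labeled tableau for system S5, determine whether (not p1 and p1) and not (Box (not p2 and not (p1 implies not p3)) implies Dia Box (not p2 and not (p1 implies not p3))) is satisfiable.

Unsatisfiable

1. (not p1 and p1) and not (Box (not p2 and not (p1 implies not p3)) implies Dia Box (not p2 and not (p1 implies not p3))), w0
2. not p1 and p1, w0   [and-rule on 1]
3. not (Box (not p2 and not (p1 implies not p3)) implies Dia Box (not p2 and not (p1 implies not p3))), w0   [and-rule on 1]
4. not p1, w0   [and-rule on 2]
5. p1, w0   [and-rule on 2]
Accessibility: w0Rw0
Branch closes: p1 and not p1 both at w0.
(One branch shown.) All branches close.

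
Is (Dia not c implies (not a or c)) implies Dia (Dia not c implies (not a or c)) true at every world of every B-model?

Tableau for the negation not ((Dia not c implies (not a or c)) implies Dia (Dia not c implies (not a or c))):
1. not ((Dia not c implies (not a or c)) implies Dia (Dia not c implies (not a or c))), u
2. Dia not c implies (not a or c), u
3. not Dia (Dia not c implies (not a or c)), u
4. not (Dia not c implies (not a or c)), u
5. Dia not c, u
6. not (not a or c), u
7. a, u
8. not c, u
9. not a or c, u
10. c, u
Accessibility: uRu
Branch closes: c and not c both at u.
All branches of the negation close; one closing branch shown above.

Yes, valid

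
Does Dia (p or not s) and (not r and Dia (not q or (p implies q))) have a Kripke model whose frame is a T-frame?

Yes, satisfiable

1. Dia (p or not s) and (not r and Dia (not q or (p implies q))), w0
2. Dia (p or not s), w0
3. not r and Dia (not q or (p implies q)), w0
4. not r, w0
5. Dia (not q or (p implies q)), w0
6. p or not s, w1
7. not s, w1
8. not q or (p implies q), w2
9. p implies q, w2
10. q, w2
Accessibility: w0Rw0, w0Rw1, w0Rw2, w1Rw1, w2Rw2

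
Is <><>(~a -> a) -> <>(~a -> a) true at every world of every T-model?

Tableau for the negation ~(<><>(~a -> a) -> <>(~a -> a)):
1. ~(<><>(~a -> a) -> <>(~a -> a)), u
2. <><>(~a -> a), u
3. ~<>(~a -> a), u
4. ~(~a -> a), u
5. ~a, u
6. <>(~a -> a), v
7. ~(~a -> a), v
8. ~a, v
9. ~a -> a, w
10. a, w
Accessibility: uRu, uRv, vRv, vRw, wRw
The negation has an open branch (countermodel exists).

Not valid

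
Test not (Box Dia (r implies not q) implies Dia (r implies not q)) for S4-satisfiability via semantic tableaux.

Unsatisfiable

1. not (Box Dia (r implies not q) implies Dia (r implies not q)), u
2. Box Dia (r implies not q), u   [neg-implies-rule on 1]
3. not Dia (r implies not q), u   [neg-implies-rule on 1]
4. Dia (r implies not q), u   [Box-rule on 2 via uRu]
5. not (r implies not q), u   [neg-Dia-rule on 3 via uRu]
6. r, u   [neg-implies-rule on 5]
7. q, u   [neg-implies-rule on 5]
8. r implies not q, v   [Dia-rule on 4: fresh world v, uRv]
9. Dia (r implies not q), v   [Box-rule on 2 via uRv]
10. not (r implies not q), v   [neg-Dia-rule on 3 via uRv]
11. r, v   [neg-implies-rule on 10]
12. q, v   [neg-implies-rule on 10]
13. not q, v   [implies-rule on 8 (branches; this branch)]
Accessibility: uRu, uRv, vRv
Branch closes: q and not q both at v.
Every branch closes; the branch above is one of them.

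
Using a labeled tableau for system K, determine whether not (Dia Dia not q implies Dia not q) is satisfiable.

Satisfiable (open branch found)

1. not (Dia Dia not q implies Dia not q), w0
2. Dia Dia not q, w0
3. not Dia not q, w0
4. Dia not q, w1
5. q, w1
6. not q, w2
Accessibility: w0Rw1, w1Rw2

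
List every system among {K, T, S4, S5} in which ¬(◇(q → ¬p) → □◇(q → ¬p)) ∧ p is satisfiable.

S4-tableau for the formula:
1. ¬(◇(q → ¬p) → □◇(q → ¬p)) ∧ p, u
2. ¬(◇(q → ¬p) → □◇(q → ¬p)), u
3. p, u
4. ◇(q → ¬p), u
5. ¬□◇(q → ¬p), u
6. q → ¬p, v
7. ¬p, v
8. ¬◇(q → ¬p), w
9. ¬(q → ¬p), w
10. q, w
11. p, w
Accessibility: uRu, uRv, uRw, vRv, wRw
Complete open branch: satisfiable in S4, hence also in K, T (this S4-model is also a K-model and a T-model).
S5-tableau for the formula:
1. ¬(◇(q → ¬p) → □◇(q → ¬p)) ∧ p, u
2. ¬(◇(q → ¬p) → □◇(q → ¬p)), u
3. p, u
4. ◇(q → ¬p), u
5. ¬□◇(q → ¬p), u
6. q → ¬p, v
7. ¬p, v
8. ¬◇(q → ¬p), w
9. ¬(q → ¬p), u
10. q, u
11. ¬(q → ¬p), v
12. q, v
13. p, v
Accessibility: uRu, uRv, uRw, vRu, vRv, vRw, wRu, wRv, wRw
Branch closes: p and ¬p both at v.
Every branch closes (one shown): unsatisfiable in S5.

K, T, S4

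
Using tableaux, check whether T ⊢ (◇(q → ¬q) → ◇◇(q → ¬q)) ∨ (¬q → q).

Tableau for the negation ¬((◇(q → ¬q) → ◇◇(q → ¬q)) ∨ (¬q → q)):
1. ¬((◇(q → ¬q) → ◇◇(q → ¬q)) ∨ (¬q → q)), 0
2. ¬(◇(q → ¬q) → ◇◇(q → ¬q)), 0
3. ¬(¬q → q), 0
4. ◇(q → ¬q), 0
5. ¬◇◇(q → ¬q), 0
6. ¬q, 0
7. ¬◇(q → ¬q), 0
8. ¬(q → ¬q), 0
9. q, 0
Accessibility: 0R0
Branch closes: q and ¬q both at 0.
Every branch of the negation's tableau closes; the branch above is one of them.

Valid in T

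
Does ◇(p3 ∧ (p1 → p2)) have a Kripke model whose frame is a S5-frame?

Yes, satisfiable

1. ◇(p3 ∧ (p1 → p2)), 0
2. p3 ∧ (p1 → p2), 1
3. p3, 1
4. p1 → p2, 1
5. p2, 1
Accessibility: 0R0, 0R1, 1R0, 1R1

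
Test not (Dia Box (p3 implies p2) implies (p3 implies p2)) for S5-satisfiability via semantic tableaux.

1. not (Dia Box (p3 implies p2) implies (p3 implies p2)), 0
2. Dia Box (p3 implies p2), 0
3. not (p3 implies p2), 0
4. p3, 0
5. not p2, 0
6. Box (p3 implies p2), 1
7. p3 implies p2, 0
8. p3 implies p2, 1
9. p2, 0
Accessibility: 0R0, 0R1, 1R0, 1R1
Branch closes: p2 and not p2 both at 0.
(One branch shown.) All branches close.

Unsatisfiable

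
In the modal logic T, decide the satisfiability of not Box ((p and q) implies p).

1. not Box ((p and q) implies p), 0
2. not ((p and q) implies p), 1
3. p and q, 1
4. not p, 1
5. p, 1
6. q, 1
Accessibility: 0R0, 0R1, 1R1
Branch closes: p and not p both at 1.
All branches of the tableau close; one closing branch shown above.

No, unsatisfiable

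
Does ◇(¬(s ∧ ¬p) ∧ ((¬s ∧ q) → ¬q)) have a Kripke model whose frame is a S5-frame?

1. ◇(¬(s ∧ ¬p) ∧ ((¬s ∧ q) → ¬q)), u
2. ¬(s ∧ ¬p) ∧ ((¬s ∧ q) → ¬q), v   [◇-rule on 1: fresh world v, uRv]
3. ¬(s ∧ ¬p), v   [∧-rule on 2]
4. (¬s ∧ q) → ¬q, v   [∧-rule on 2]
5. p, v   [¬∧-rule on 3 (branches; this branch)]
6. ¬q, v   [→-rule on 4 (branches; this branch)]
Accessibility: uRu, uRv, vRu, vRv

Satisfiable (open branch found)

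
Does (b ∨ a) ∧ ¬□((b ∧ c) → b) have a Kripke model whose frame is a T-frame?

1. (b ∨ a) ∧ ¬□((b ∧ c) → b), 0
2. b ∨ a, 0
3. ¬□((b ∧ c) → b), 0
4. a, 0
5. ¬((b ∧ c) → b), 1
6. b ∧ c, 1
7. ¬b, 1
8. b, 1
9. c, 1
Accessibility: 0R0, 0R1, 1R1
Branch closes: b and ¬b both at 1.
(One branch shown.) All branches close.

Unsatisfiable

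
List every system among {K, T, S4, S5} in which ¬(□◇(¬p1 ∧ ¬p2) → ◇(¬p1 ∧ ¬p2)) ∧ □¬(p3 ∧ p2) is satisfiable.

K

K-tableau for the formula:
1. ¬(□◇(¬p1 ∧ ¬p2) → ◇(¬p1 ∧ ¬p2)) ∧ □¬(p3 ∧ p2), 0
2. ¬(□◇(¬p1 ∧ ¬p2) → ◇(¬p1 ∧ ¬p2)), 0
3. □¬(p3 ∧ p2), 0
4. □◇(¬p1 ∧ ¬p2), 0
5. ¬◇(¬p1 ∧ ¬p2), 0
Complete open branch: satisfiable in K.
T-tableau for the formula:
1. ¬(□◇(¬p1 ∧ ¬p2) → ◇(¬p1 ∧ ¬p2)) ∧ □¬(p3 ∧ p2), 0
2. ¬(□◇(¬p1 ∧ ¬p2) → ◇(¬p1 ∧ ¬p2)), 0
3. □¬(p3 ∧ p2), 0
4. □◇(¬p1 ∧ ¬p2), 0
5. ¬◇(¬p1 ∧ ¬p2), 0
6. ¬(p3 ∧ p2), 0
7. ◇(¬p1 ∧ ¬p2), 0
8. ¬(¬p1 ∧ ¬p2), 0
9. ¬p2, 0
10. p1, 0
11. ¬p1 ∧ ¬p2, 1
12. ¬p1, 1
13. ¬p2, 1
14. ¬(p3 ∧ p2), 1
15. ◇(¬p1 ∧ ¬p2), 1
16. ¬(¬p1 ∧ ¬p2), 1
17. p2, 1
Accessibility: 0R0, 0R1, 1R1
Branch closes: p2 and ¬p2 both at 1.
Every branch closes (one shown): unsatisfiable in T, hence also in S4, S5 (every S4/S5-frame is a T-frame).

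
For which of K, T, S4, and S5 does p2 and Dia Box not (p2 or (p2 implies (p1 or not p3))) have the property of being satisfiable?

T-tableau for the formula:
1. p2 and Dia Box not (p2 or (p2 implies (p1 or not p3))), u
2. p2, u   [and-rule on 1]
3. Dia Box not (p2 or (p2 implies (p1 or not p3))), u   [and-rule on 1]
4. Box not (p2 or (p2 implies (p1 or not p3))), v   [Dia-rule on 3: fresh world v, uRv]
5. not (p2 or (p2 implies (p1 or not p3))), v   [Box-rule on 4 via vRv]
6. not p2, v   [neg-or-rule on 5]
7. not (p2 implies (p1 or not p3)), v   [neg-or-rule on 5]
8. p2, v   [neg-implies-rule on 7]
9. not (p1 or not p3), v   [neg-implies-rule on 7]
Accessibility: uRu, uRv, vRv
Branch closes: p2 and not p2 both at v.
Every branch closes (one shown): unsatisfiable in T, hence also in S4, S5 (every S4/S5-frame is a T-frame).
K-tableau for the formula:
1. p2 and Dia Box not (p2 or (p2 implies (p1 or not p3))), u
2. p2, u   [and-rule on 1]
3. Dia Box not (p2 or (p2 implies (p1 or not p3))), u   [and-rule on 1]
4. Box not (p2 or (p2 implies (p1 or not p3))), v   [Dia-rule on 3: fresh world v, uRv]
Accessibility: uRv
Complete open branch: satisfiable in K.

K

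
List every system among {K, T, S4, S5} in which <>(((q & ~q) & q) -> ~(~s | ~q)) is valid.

T-tableau for the negation ~<>(((q & ~q) & q) -> ~(~s | ~q)):
1. ~<>(((q & ~q) & q) -> ~(~s | ~q)), u
2. ~(((q & ~q) & q) -> ~(~s | ~q)), u
3. (q & ~q) & q, u
4. ~s | ~q, u
5. q & ~q, u
6. q, u
7. ~q, u
Accessibility: uRu
Branch closes: q and ~q both at u.
Every branch closes (one shown): valid in T, hence also in S4, S5 (every theorem of T is a theorem of S4 and S5).
K-tableau for the negation ~<>(((q & ~q) & q) -> ~(~s | ~q)):
1. ~<>(((q & ~q) & q) -> ~(~s | ~q)), u
Complete open branch: countermodel on a K-frame, so not valid in K.

T, S4, S5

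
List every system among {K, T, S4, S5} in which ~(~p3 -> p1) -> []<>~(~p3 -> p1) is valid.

S4-tableau for the negation ~(~(~p3 -> p1) -> []<>~(~p3 -> p1)):
1. ~(~(~p3 -> p1) -> []<>~(~p3 -> p1)), u
2. ~(~p3 -> p1), u   [~->-rule on 1]
3. ~[]<>~(~p3 -> p1), u   [~->-rule on 1]
4. ~p3, u   [~->-rule on 2]
5. ~p1, u   [~->-rule on 2]
6. ~<>~(~p3 -> p1), v   [~[]-rule on 3: fresh world v, uRv]
7. ~p3 -> p1, v   [~<>-rule on 6 via vRv]
8. p1, v   [->-rule on 7 (branches; this branch)]
Accessibility: uRu, uRv, vRv
Complete open branch: countermodel on an S4-frame, so not valid in S4, nor in K, T (the same frame is also a K-frame and a T-frame).
S5-tableau for the negation ~(~(~p3 -> p1) -> []<>~(~p3 -> p1)):
1. ~(~(~p3 -> p1) -> []<>~(~p3 -> p1)), u
2. ~(~p3 -> p1), u   [~->-rule on 1]
3. ~[]<>~(~p3 -> p1), u   [~->-rule on 1]
4. ~p3, u   [~->-rule on 2]
5. ~p1, u   [~->-rule on 2]
6. ~<>~(~p3 -> p1), v   [~[]-rule on 3: fresh world v, uRv]
7. ~p3 -> p1, u   [~<>-rule on 6 via vRu]
8. ~p3 -> p1, v   [~<>-rule on 6 via vRv]
9. p1, u   [->-rule on 7 (branches; this branch)]
Accessibility: uRu, uRv, vRu, vRv
Branch closes: p1 and ~p1 both at u.
Every branch closes (one shown): valid in S5.

S5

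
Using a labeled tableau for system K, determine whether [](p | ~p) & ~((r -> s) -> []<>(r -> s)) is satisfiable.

1. [](p | ~p) & ~((r -> s) -> []<>(r -> s)), w0
2. [](p | ~p), w0
3. ~((r -> s) -> []<>(r -> s)), w0
4. r -> s, w0
5. ~[]<>(r -> s), w0
6. s, w0
7. ~<>(r -> s), w1
8. p | ~p, w1
9. ~p, w1
Accessibility: w0Rw1

Satisfiable (open branch found)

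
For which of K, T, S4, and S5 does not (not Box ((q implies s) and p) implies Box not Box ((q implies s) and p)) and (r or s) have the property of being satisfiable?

S4-tableau for the formula:
1. not (not Box ((q implies s) and p) implies Box not Box ((q implies s) and p)) and (r or s), u
2. not (not Box ((q implies s) and p) implies Box not Box ((q implies s) and p)), u
3. r or s, u
4. not Box ((q implies s) and p), u
5. not Box not Box ((q implies s) and p), u
6. s, u
7. not ((q implies s) and p), v
8. not p, v
9. Box ((q implies s) and p), w
10. (q implies s) and p, w
11. q implies s, w
12. p, w
13. s, w
Accessibility: uRu, uRv, uRw, vRv, wRw
Complete open branch: satisfiable in S4, hence also in K, T (this S4-model is also a K-model and a T-model).
S5-tableau for the formula:
1. not (not Box ((q implies s) and p) implies Box not Box ((q implies s) and p)) and (r or s), u
2. not (not Box ((q implies s) and p) implies Box not Box ((q implies s) and p)), u
3. r or s, u
4. not Box ((q implies s) and p), u
5. not Box not Box ((q implies s) and p), u
6. s, u
7. not ((q implies s) and p), v
8. not (q implies s), v
9. q, v
10. not s, v
11. Box ((q implies s) and p), w
12. (q implies s) and p, u
13. q implies s, u
14. p, u
15. (q implies s) and p, v
16. q implies s, v
17. p, v
18. (q implies s) and p, w
19. q implies s, w
20. p, w
21. s, v
Accessibility: uRu, uRv, uRw, vRu, vRv, vRw, wRu, wRv, wRw
Branch closes: s and not s both at v.
Every branch closes (one shown): unsatisfiable in S5.

K, T, S4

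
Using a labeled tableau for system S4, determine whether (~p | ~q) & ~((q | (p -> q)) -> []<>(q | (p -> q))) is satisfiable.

1. (~p | ~q) & ~((q | (p -> q)) -> []<>(q | (p -> q))), w0
2. ~p | ~q, w0   [&-rule on 1]
3. ~((q | (p -> q)) -> []<>(q | (p -> q))), w0   [&-rule on 1]
4. q | (p -> q), w0   [~->-rule on 3]
5. ~[]<>(q | (p -> q)), w0   [~->-rule on 3]
6. ~q, w0   [|-rule on 2 (branches; this branch)]
7. p -> q, w0   [|-rule on 4 (branches; this branch)]
8. ~p, w0   [->-rule on 7 (branches; this branch)]
9. ~<>(q | (p -> q)), w1   [~[]-rule on 5: fresh world w1, w0Rw1]
10. ~(q | (p -> q)), w1   [~<>-rule on 9 via w1Rw1]
11. ~q, w1   [~|-rule on 10]
12. ~(p -> q), w1   [~|-rule on 10]
13. p, w1   [~->-rule on 12]
Accessibility: w0Rw0, w0Rw1, w1Rw1

Yes, satisfiable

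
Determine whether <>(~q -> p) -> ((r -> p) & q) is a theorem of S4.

Tableau for the negation ~(<>(~q -> p) -> ((r -> p) & q)):
1. ~(<>(~q -> p) -> ((r -> p) & q)), w0
2. <>(~q -> p), w0
3. ~((r -> p) & q), w0
4. ~q, w0
5. ~q -> p, w1
6. p, w1
Accessibility: w0Rw0, w0Rw1, w1Rw1
The negation has an open branch (countermodel exists).

Not valid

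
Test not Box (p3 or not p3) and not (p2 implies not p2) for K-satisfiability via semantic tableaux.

No, unsatisfiable

1. not Box (p3 or not p3) and not (p2 implies not p2), 0
2. not Box (p3 or not p3), 0
3. not (p2 implies not p2), 0
4. p2, 0
5. not (p3 or not p3), 1
6. not p3, 1
7. p3, 1
Accessibility: 0R1
Branch closes: p3 and not p3 both at 1.
All branches of the tableau close; one closing branch shown above.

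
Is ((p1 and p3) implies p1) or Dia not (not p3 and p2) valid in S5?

Yes, valid

Tableau for the negation not (((p1 and p3) implies p1) or Dia not (not p3 and p2)):
1. not (((p1 and p3) implies p1) or Dia not (not p3 and p2)), u
2. not ((p1 and p3) implies p1), u   [neg-or-rule on 1]
3. not Dia not (not p3 and p2), u   [neg-or-rule on 1]
4. p1 and p3, u   [neg-implies-rule on 2]
5. not p1, u   [neg-implies-rule on 2]
6. p1, u   [and-rule on 4]
7. p3, u   [and-rule on 4]
Accessibility: uRu
Branch closes: p1 and not p1 both at u.
All branches of the negation close; one closing branch shown above.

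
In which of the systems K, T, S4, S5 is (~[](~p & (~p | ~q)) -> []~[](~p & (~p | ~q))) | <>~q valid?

S5

S4-tableau for the negation ~((~[](~p & (~p | ~q)) -> []~[](~p & (~p | ~q))) | <>~q):
1. ~((~[](~p & (~p | ~q)) -> []~[](~p & (~p | ~q))) | <>~q), u
2. ~(~[](~p & (~p | ~q)) -> []~[](~p & (~p | ~q))), u
3. ~<>~q, u
4. ~[](~p & (~p | ~q)), u
5. ~[]~[](~p & (~p | ~q)), u
6. q, u
7. ~(~p & (~p | ~q)), v
8. q, v
9. ~(~p | ~q), v
10. p, v
11. [](~p & (~p | ~q)), w
12. q, w
13. ~p & (~p | ~q), w
14. ~p, w
15. ~p | ~q, w
Accessibility: uRu, uRv, uRw, vRv, wRw
Complete open branch: countermodel on an S4-frame, so not valid in S4, nor in K, T (the same frame is also a K-frame and a T-frame).
S5-tableau for the negation ~((~[](~p & (~p | ~q)) -> []~[](~p & (~p | ~q))) | <>~q):
1. ~((~[](~p & (~p | ~q)) -> []~[](~p & (~p | ~q))) | <>~q), u
2. ~(~[](~p & (~p | ~q)) -> []~[](~p & (~p | ~q))), u
3. ~<>~q, u
4. ~[](~p & (~p | ~q)), u
5. ~[]~[](~p & (~p | ~q)), u
6. q, u
7. ~(~p & (~p | ~q)), v
8. q, v
9. ~(~p | ~q), v
10. p, v
11. [](~p & (~p | ~q)), w
12. q, w
13. ~p & (~p | ~q), u
14. ~p, u
15. ~p | ~q, u
16. ~p & (~p | ~q), v
17. ~p, v
18. ~p | ~q, v
Accessibility: uRu, uRv, uRw, vRu, vRv, vRw, wRu, wRv, wRw
Branch closes: p and ~p both at v.
Every branch closes (one shown): valid in S5.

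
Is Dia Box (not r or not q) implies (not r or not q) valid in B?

Valid

Tableau for the negation not (Dia Box (not r or not q) implies (not r or not q)):
1. not (Dia Box (not r or not q) implies (not r or not q)), 0
2. Dia Box (not r or not q), 0
3. not (not r or not q), 0
4. r, 0
5. q, 0
6. Box (not r or not q), 1
7. not r or not q, 0
8. not r or not q, 1
9. not q, 0
Accessibility: 0R0, 0R1, 1R0, 1R1
Branch closes: q and not q both at 0.
Every branch of the negation's tableau closes; the branch above is one of them.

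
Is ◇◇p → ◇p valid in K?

Tableau for the negation ¬(◇◇p → ◇p):
1. ¬(◇◇p → ◇p), w0
2. ◇◇p, w0
3. ¬◇p, w0
4. ◇p, w1
5. ¬p, w1
6. p, w2
Accessibility: w0Rw1, w1Rw2
The negation has an open branch (countermodel exists).

No, not valid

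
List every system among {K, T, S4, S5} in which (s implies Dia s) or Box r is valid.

T-tableau for the negation not ((s implies Dia s) or Box r):
1. not ((s implies Dia s) or Box r), u
2. not (s implies Dia s), u   [neg-or-rule on 1]
3. not Box r, u   [neg-or-rule on 1]
4. s, u   [neg-implies-rule on 2]
5. not Dia s, u   [neg-implies-rule on 2]
6. not s, u   [neg-Dia-rule on 5 via uRu]
Accessibility: uRu
Branch closes: s and not s both at u.
Every branch closes (one shown): valid in T, hence also in S4, S5 (every theorem of T is a theorem of S4 and S5).
K-tableau for the negation not ((s implies Dia s) or Box r):
1. not ((s implies Dia s) or Box r), u
2. not (s implies Dia s), u   [neg-or-rule on 1]
3. not Box r, u   [neg-or-rule on 1]
4. s, u   [neg-implies-rule on 2]
5. not Dia s, u   [neg-implies-rule on 2]
6. not r, v   [neg-Box-rule on 3: fresh world v, uRv]
7. not s, v   [neg-Dia-rule on 5 via uRv]
Accessibility: uRv
Complete open branch: countermodel on a K-frame, so not valid in K.

T, S4, S5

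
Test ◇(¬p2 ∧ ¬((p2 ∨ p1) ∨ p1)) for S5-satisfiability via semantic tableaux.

1. ◇(¬p2 ∧ ¬((p2 ∨ p1) ∨ p1)), 0
2. ¬p2 ∧ ¬((p2 ∨ p1) ∨ p1), 1   [◇-rule on 1: fresh world 1, 0R1]
3. ¬p2, 1   [∧-rule on 2]
4. ¬((p2 ∨ p1) ∨ p1), 1   [∧-rule on 2]
5. ¬(p2 ∨ p1), 1   [¬∨-rule on 4]
6. ¬p1, 1   [¬∨-rule on 4]
Accessibility: 0R0, 0R1, 1R0, 1R1

Yes, satisfiable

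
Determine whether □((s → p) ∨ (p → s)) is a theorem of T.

Valid in T

Tableau for the negation ¬□((s → p) ∨ (p → s)):
1. ¬□((s → p) ∨ (p → s)), 0
2. ¬((s → p) ∨ (p → s)), 1
3. ¬(s → p), 1
4. ¬(p → s), 1
5. s, 1
6. ¬p, 1
7. p, 1
8. ¬s, 1
Accessibility: 0R0, 0R1, 1R1
Branch closes: p and ¬p both at 1.
All branches of the negation close; one closing branch shown above.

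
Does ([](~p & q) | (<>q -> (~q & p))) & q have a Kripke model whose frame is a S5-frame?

1. ([](~p & q) | (<>q -> (~q & p))) & q, u
2. [](~p & q) | (<>q -> (~q & p)), u   [&-rule on 1]
3. q, u   [&-rule on 1]
4. [](~p & q), u   [|-rule on 2 (branches; this branch)]
5. ~p & q, u   [[]-rule on 4 via uRu]
6. ~p, u   [&-rule on 5]
Accessibility: uRu

Satisfiable (open branch found)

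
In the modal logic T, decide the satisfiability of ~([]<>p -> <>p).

Unsatisfiable

1. ~([]<>p -> <>p), u
2. []<>p, u
3. ~<>p, u
4. <>p, u
5. ~p, u
6. p, v
7. <>p, v
8. ~p, v
Accessibility: uRu, uRv, vRv
Branch closes: p and ~p both at v.
All branches of the tableau close; one closing branch shown above.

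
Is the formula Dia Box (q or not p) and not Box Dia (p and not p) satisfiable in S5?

Yes, satisfiable

1. Dia Box (q or not p) and not Box Dia (p and not p), u
2. Dia Box (q or not p), u   [and-rule on 1]
3. not Box Dia (p and not p), u   [and-rule on 1]
4. Box (q or not p), v   [Dia-rule on 2: fresh world v, uRv]
5. q or not p, u   [Box-rule on 4 via vRu]
6. q or not p, v   [Box-rule on 4 via vRv]
7. not p, u   [or-rule on 5 (branches; this branch)]
8. not p, v   [or-rule on 6 (branches; this branch)]
9. not Dia (p and not p), w   [neg-Box-rule on 3: fresh world w, uRw]
10. q or not p, w   [Box-rule on 4 via vRw]
11. not (p and not p), u   [neg-Dia-rule on 9 via wRu]
12. not (p and not p), v   [neg-Dia-rule on 9 via wRv]
13. not (p and not p), w   [neg-Dia-rule on 9 via wRw]
14. not p, w   [or-rule on 10 (branches; this branch)]
Accessibility: uRu, uRv, uRw, vRu, vRv, vRw, wRu, wRv, wRw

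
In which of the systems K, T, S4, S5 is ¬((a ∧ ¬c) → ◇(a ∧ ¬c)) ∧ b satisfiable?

K-tableau for the formula:
1. ¬((a ∧ ¬c) → ◇(a ∧ ¬c)) ∧ b, u
2. ¬((a ∧ ¬c) → ◇(a ∧ ¬c)), u
3. b, u
4. a ∧ ¬c, u
5. ¬◇(a ∧ ¬c), u
6. a, u
7. ¬c, u
Complete open branch: satisfiable in K.
T-tableau for the formula:
1. ¬((a ∧ ¬c) → ◇(a ∧ ¬c)) ∧ b, u
2. ¬((a ∧ ¬c) → ◇(a ∧ ¬c)), u
3. b, u
4. a ∧ ¬c, u
5. ¬◇(a ∧ ¬c), u
6. a, u
7. ¬c, u
8. ¬(a ∧ ¬c), u
9. c, u
Accessibility: uRu
Branch closes: c and ¬c both at u.
Every branch closes (one shown): unsatisfiable in T, hence also in S4, S5 (every S4/S5-frame is a T-frame).

K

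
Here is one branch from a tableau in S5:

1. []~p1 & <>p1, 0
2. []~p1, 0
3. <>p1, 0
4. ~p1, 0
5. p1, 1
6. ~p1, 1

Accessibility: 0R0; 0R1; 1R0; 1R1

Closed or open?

Closed

Both p1 and ~p1 appear at 1.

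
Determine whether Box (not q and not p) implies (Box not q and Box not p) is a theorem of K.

Tableau for the negation not (Box (not q and not p) implies (Box not q and Box not p)):
1. not (Box (not q and not p) implies (Box not q and Box not p)), 0
2. Box (not q and not p), 0
3. not (Box not q and Box not p), 0
4. not Box not p, 0
5. p, 1
6. not q and not p, 1
7. not q, 1
8. not p, 1
Accessibility: 0R1
Branch closes: p and not p both at 1.
All branches of the negation close; one closing branch shown above.

Yes, valid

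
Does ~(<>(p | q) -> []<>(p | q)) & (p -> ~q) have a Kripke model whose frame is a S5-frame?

Unsatisfiable (every branch closes)

1. ~(<>(p | q) -> []<>(p | q)) & (p -> ~q), u
2. ~(<>(p | q) -> []<>(p | q)), u
3. p -> ~q, u
4. <>(p | q), u
5. ~[]<>(p | q), u
6. ~q, u
7. p | q, v
8. q, v
9. ~<>(p | q), w
10. ~(p | q), u
11. ~p, u
12. ~(p | q), v
13. ~p, v
14. ~q, v
Accessibility: uRu, uRv, uRw, vRu, vRv, vRw, wRu, wRv, wRw
Branch closes: q and ~q both at v.
Every branch closes; the branch above is one of them.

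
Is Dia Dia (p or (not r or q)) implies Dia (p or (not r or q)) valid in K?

Tableau for the negation not (Dia Dia (p or (not r or q)) implies Dia (p or (not r or q))):
1. not (Dia Dia (p or (not r or q)) implies Dia (p or (not r or q))), u
2. Dia Dia (p or (not r or q)), u   [neg-implies-rule on 1]
3. not Dia (p or (not r or q)), u   [neg-implies-rule on 1]
4. Dia (p or (not r or q)), v   [Dia-rule on 2: fresh world v, uRv]
5. not (p or (not r or q)), v   [neg-Dia-rule on 3 via uRv]
6. not p, v   [neg-or-rule on 5]
7. not (not r or q), v   [neg-or-rule on 5]
8. r, v   [neg-or-rule on 7]
9. not q, v   [neg-or-rule on 7]
10. p or (not r or q), w   [Dia-rule on 4: fresh world w, vRw]
11. not r or q, w   [or-rule on 10 (branches; this branch)]
12. q, w   [or-rule on 11 (branches; this branch)]
Accessibility: uRv, vRw
The negation has an open branch (countermodel exists).

Invalid (countermodel exists)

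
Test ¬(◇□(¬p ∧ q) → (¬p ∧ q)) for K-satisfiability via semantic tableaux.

1. ¬(◇□(¬p ∧ q) → (¬p ∧ q)), 0
2. ◇□(¬p ∧ q), 0   [¬→-rule on 1]
3. ¬(¬p ∧ q), 0   [¬→-rule on 1]
4. ¬q, 0   [¬∧-rule on 3 (branches; this branch)]
5. □(¬p ∧ q), 1   [◇-rule on 2: fresh world 1, 0R1]
Accessibility: 0R1

Satisfiable (open branch found)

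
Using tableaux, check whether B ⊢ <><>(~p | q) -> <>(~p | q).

Invalid (countermodel exists)

Tableau for the negation ~(<><>(~p | q) -> <>(~p | q)):
1. ~(<><>(~p | q) -> <>(~p | q)), w0
2. <><>(~p | q), w0
3. ~<>(~p | q), w0
4. ~(~p | q), w0
5. p, w0
6. ~q, w0
7. <>(~p | q), w1
8. ~(~p | q), w1
9. p, w1
10. ~q, w1
11. ~p | q, w2
12. q, w2
Accessibility: w0Rw0, w0Rw1, w1Rw0, w1Rw1, w1Rw2, w2Rw1, w2Rw2
The negation has an open branch (countermodel exists).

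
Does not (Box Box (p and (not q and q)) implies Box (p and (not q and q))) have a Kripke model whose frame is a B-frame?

1. not (Box Box (p and (not q and q)) implies Box (p and (not q and q))), 0
2. Box Box (p and (not q and q)), 0
3. not Box (p and (not q and q)), 0
4. Box (p and (not q and q)), 0
5. p and (not q and q), 0
6. p, 0
7. not q and q, 0
8. not q, 0
9. q, 0
Accessibility: 0R0
Branch closes: q and not q both at 0.
Every branch closes; the branch above is one of them.

Unsatisfiable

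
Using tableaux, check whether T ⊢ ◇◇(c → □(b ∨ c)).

Valid in T

Tableau for the negation ¬◇◇(c → □(b ∨ c)):
1. ¬◇◇(c → □(b ∨ c)), w0
2. ¬◇(c → □(b ∨ c)), w0   [¬◇-rule on 1 via w0Rw0]
3. ¬(c → □(b ∨ c)), w0   [¬◇-rule on 2 via w0Rw0]
4. c, w0   [¬→-rule on 3]
5. ¬□(b ∨ c), w0   [¬→-rule on 3]
6. ¬(b ∨ c), w1   [¬□-rule on 5: fresh world w1, w0Rw1]
7. ¬b, w1   [¬∨-rule on 6]
8. ¬c, w1   [¬∨-rule on 6]
9. ¬◇(c → □(b ∨ c)), w1   [¬◇-rule on 1 via w0Rw1]
10. ¬(c → □(b ∨ c)), w1   [¬◇-rule on 2 via w0Rw1]
11. c, w1   [¬→-rule on 10]
12. ¬□(b ∨ c), w1   [¬→-rule on 10]
Accessibility: w0Rw0, w0Rw1, w1Rw1
Branch closes: c and ¬c both at w1.
Every branch of the negation's tableau closes; the branch above is one of them.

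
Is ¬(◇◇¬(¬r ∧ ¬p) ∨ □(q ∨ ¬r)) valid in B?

Tableau for the negation ◇◇¬(¬r ∧ ¬p) ∨ □(q ∨ ¬r):
1. ◇◇¬(¬r ∧ ¬p) ∨ □(q ∨ ¬r), u
2. □(q ∨ ¬r), u   [∨-rule on 1 (branches; this branch)]
3. q ∨ ¬r, u   [□-rule on 2 via uRu]
4. ¬r, u   [∨-rule on 3 (branches; this branch)]
Accessibility: uRu
The negation has an open branch (countermodel exists).

Not valid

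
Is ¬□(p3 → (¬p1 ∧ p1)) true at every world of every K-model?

Invalid (countermodel exists)

Tableau for the negation □(p3 → (¬p1 ∧ p1)):
1. □(p3 → (¬p1 ∧ p1)), 0
The negation has an open branch (countermodel exists).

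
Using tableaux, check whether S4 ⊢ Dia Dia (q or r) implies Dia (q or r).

Valid

Tableau for the negation not (Dia Dia (q or r) implies Dia (q or r)):
1. not (Dia Dia (q or r) implies Dia (q or r)), u
2. Dia Dia (q or r), u
3. not Dia (q or r), u
4. not (q or r), u
5. not q, u
6. not r, u
7. Dia (q or r), v
8. not (q or r), v
9. not q, v
10. not r, v
11. q or r, w
12. not (q or r), w
13. not q, w
14. not r, w
15. r, w
Accessibility: uRu, uRv, uRw, vRv, vRw, wRw
Branch closes: r and not r both at w.
All branches of the negation close; one closing branch shown above.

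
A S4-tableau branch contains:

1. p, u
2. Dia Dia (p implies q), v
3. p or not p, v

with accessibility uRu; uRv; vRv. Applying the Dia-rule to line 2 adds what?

a fresh world w with vRw, and Dia (p implies q) at w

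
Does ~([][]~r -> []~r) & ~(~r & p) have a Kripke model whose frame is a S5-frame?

No, unsatisfiable

1. ~([][]~r -> []~r) & ~(~r & p), 0
2. ~([][]~r -> []~r), 0
3. ~(~r & p), 0
4. [][]~r, 0
5. ~[]~r, 0
6. []~r, 0
7. ~r, 0
8. ~p, 0
9. r, 1
10. []~r, 1
11. ~r, 1
Accessibility: 0R0, 0R1, 1R0, 1R1
Branch closes: r and ~r both at 1.
Every branch closes; the branch above is one of them.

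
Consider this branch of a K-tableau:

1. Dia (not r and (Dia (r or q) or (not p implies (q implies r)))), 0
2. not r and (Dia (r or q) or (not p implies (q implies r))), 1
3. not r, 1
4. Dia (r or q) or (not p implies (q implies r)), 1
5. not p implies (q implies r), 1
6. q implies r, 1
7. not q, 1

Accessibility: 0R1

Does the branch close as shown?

There is no literal clash: for every atom and world, at most one sign appears.

No, open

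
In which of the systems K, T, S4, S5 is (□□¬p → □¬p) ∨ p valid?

T-tableau for the negation ¬((□□¬p → □¬p) ∨ p):
1. ¬((□□¬p → □¬p) ∨ p), w0
2. ¬(□□¬p → □¬p), w0
3. ¬p, w0
4. □□¬p, w0
5. ¬□¬p, w0
6. □¬p, w0
7. p, w1
8. □¬p, w1
9. ¬p, w1
Accessibility: w0Rw0, w0Rw1, w1Rw1
Branch closes: p and ¬p both at w1.
Every branch closes (one shown): valid in T, hence also in S4, S5 (every theorem of T is a theorem of S4 and S5).
K-tableau for the negation ¬((□□¬p → □¬p) ∨ p):
1. ¬((□□¬p → □¬p) ∨ p), w0
2. ¬(□□¬p → □¬p), w0
3. ¬p, w0
4. □□¬p, w0
5. ¬□¬p, w0
6. p, w1
7. □¬p, w1
Accessibility: w0Rw1
Complete open branch: countermodel on a K-frame, so not valid in K.

T, S4, S5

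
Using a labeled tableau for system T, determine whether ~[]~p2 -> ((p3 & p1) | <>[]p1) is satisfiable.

1. ~[]~p2 -> ((p3 & p1) | <>[]p1), w0
2. (p3 & p1) | <>[]p1, w0
3. <>[]p1, w0
4. []p1, w1
5. p1, w1
Accessibility: w0Rw0, w0Rw1, w1Rw1

Satisfiable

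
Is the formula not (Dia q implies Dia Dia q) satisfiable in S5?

Unsatisfiable

1. not (Dia q implies Dia Dia q), u
2. Dia q, u   [neg-implies-rule on 1]
3. not Dia Dia q, u   [neg-implies-rule on 1]
4. not Dia q, u   [neg-Dia-rule on 3 via uRu]
5. not q, u   [neg-Dia-rule on 4 via uRu]
6. q, v   [Dia-rule on 2: fresh world v, uRv]
7. not Dia q, v   [neg-Dia-rule on 3 via uRv]
8. not q, v   [neg-Dia-rule on 4 via uRv]
Accessibility: uRu, uRv, vRu, vRv
Branch closes: q and not q both at v.
All branches of the tableau close; one closing branch shown above.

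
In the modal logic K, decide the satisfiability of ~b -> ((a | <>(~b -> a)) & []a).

1. ~b -> ((a | <>(~b -> a)) & []a), w0
2. (a | <>(~b -> a)) & []a, w0
3. a | <>(~b -> a), w0
4. []a, w0
5. <>(~b -> a), w0
6. ~b -> a, w1
7. a, w1
Accessibility: w0Rw1

Satisfiable (open branch found)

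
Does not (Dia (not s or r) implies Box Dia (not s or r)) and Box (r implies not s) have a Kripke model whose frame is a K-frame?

Yes, satisfiable

1. not (Dia (not s or r) implies Box Dia (not s or r)) and Box (r implies not s), u
2. not (Dia (not s or r) implies Box Dia (not s or r)), u
3. Box (r implies not s), u
4. Dia (not s or r), u
5. not Box Dia (not s or r), u
6. not s or r, v
7. r implies not s, v
8. r, v
9. not s, v
10. not Dia (not s or r), w
11. r implies not s, w
12. not s, w
Accessibility: uRv, uRw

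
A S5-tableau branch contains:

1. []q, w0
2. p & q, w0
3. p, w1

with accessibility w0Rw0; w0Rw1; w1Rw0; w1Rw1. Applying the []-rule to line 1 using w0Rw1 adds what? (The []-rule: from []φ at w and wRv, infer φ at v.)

q, w1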